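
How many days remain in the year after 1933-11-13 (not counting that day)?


Day of year: 317 of 365
Remaining = 365 - 317

48 days


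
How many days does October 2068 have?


October 2068

31 days


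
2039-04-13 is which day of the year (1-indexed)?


Date: April 13, 2039
Days in months 1 through 3: 90
Plus 13 days in April

Day of year: 103


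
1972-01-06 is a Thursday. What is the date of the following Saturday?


Current: Thursday
Target: Saturday
Days ahead: 2

Next Saturday: 1972-01-08


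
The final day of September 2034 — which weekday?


September 2034 has 30 days
Anchor: Jan 1, 2034. With p = 2034 - 1 = 2033: (p + p//4 - p//100 + p//400) mod 7 = (2033 + 508 - 20 + 5) mod 7 = 2526 mod 7 = 6 -> Sunday (Mon=0 ... Sun=6)
Days before September (Jan-Aug): 243; September 1 index = (6 + 243) mod 7 = 4 -> Friday
Last day offset: 30 - 1 = 29 days
Weekday index = (4 + 29) mod 7 = 5

Saturday, September 30


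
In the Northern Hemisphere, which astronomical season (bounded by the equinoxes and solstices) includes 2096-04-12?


Date: April 12
Astronomical Spring (approx.; exact equinox/solstice day varies by year): March 20 to June 20
April 12 falls within the Spring window

Spring


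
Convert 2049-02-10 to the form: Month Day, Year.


ISO 2049-02-10 parses as year=2049, month=02, day=10
Month 2 -> February

February 10, 2049


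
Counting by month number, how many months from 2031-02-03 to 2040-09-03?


From February 2031 to September 2040
9 years * 12 = 108 months, plus 7 months = 115

115 months


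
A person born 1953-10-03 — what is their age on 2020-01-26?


Birth: 1953-10-03
Reference: 2020-01-26
Year difference: 2020 - 1953 = 67
Birthday not yet reached in 2020, subtract 1

66 years old


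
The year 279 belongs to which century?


Century = (year - 1) // 100 + 1
= (279 - 1) // 100 + 1
= 278 // 100 + 1
= 2 + 1

3rd century


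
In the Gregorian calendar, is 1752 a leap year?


Gregorian leap year rule: divisible by 4, but not by 100, unless also by 400.
1752 is divisible by 4 but not 100 -> leap year

Yes


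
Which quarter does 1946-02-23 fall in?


Month: February (month 2)
Q1: Jan-Mar, Q2: Apr-Jun, Q3: Jul-Sep, Q4: Oct-Dec

Q1


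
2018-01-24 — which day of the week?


Date: January 24, 2018
Anchor: Jan 1, 2018. With p = 2018 - 1 = 2017: (p + p//4 - p//100 + p//400) mod 7 = (2017 + 504 - 20 + 5) mod 7 = 2506 mod 7 = 0 -> Monday (Mon=0 ... Sun=6)
Days into year = 24 - 1 = 23
Weekday index = (0 + 23) mod 7 = 2

Day of the week: Wednesday


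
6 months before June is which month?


June is month 6
6 - 6 = 0; wrap: 0 + 12 = 12

December


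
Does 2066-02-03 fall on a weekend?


Anchor: Jan 1, 2066. With p = 2066 - 1 = 2065: (p + p//4 - p//100 + p//400) mod 7 = (2065 + 516 - 20 + 5) mod 7 = 2566 mod 7 = 4 -> Friday (Mon=0 ... Sun=6)
Day of year: 34; offset = 33
Weekday index = (4 + 33) mod 7 = 2 -> Wednesday
Weekend days: Saturday, Sunday

No


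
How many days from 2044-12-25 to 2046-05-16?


From 2044-12-25 to 2046-05-16
2044-12-25: days before December = 31 + 29 + 31 + 30 + 31 + 30 + 31 + 31 + 30 + 31 + 30 = 335 (2044 is a leap year); day of year = 335 + 25 = 360
2046-05-16: days before May = 31 + 28 + 31 + 30 = 120 (2046 is not a leap year); day of year = 120 + 16 = 136
Rest of 2044: 366 - 360 = 6
Full years 2045 (365): 365
Total = 6 + 365 + 136 = 507

507 days


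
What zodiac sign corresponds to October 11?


Date: October 11
Conventional tropical zodiac dates: Libra from September 23 onward; Scorpio starts October 23
October 11 falls within the Libra range

Libra


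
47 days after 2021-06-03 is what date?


Start: 2021-06-03, add 47 days
June 2021 has 30 days: 30 - 3 = 27 days to June 30 -> 20 left
July 2021: 20 <= 31 -> lands on July 20

Result: 2021-07-20


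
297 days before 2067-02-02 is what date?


Start: 2067-02-02, subtract 297 days
Back 2 days from February 2 reaches January 31, 2067 -> 295 left
January 2067 has 31 days -> back to December 31, 2066 -> 264 left
December 2066 has 31 days -> back to November 30, 2066 -> 233 left
November 2066 has 30 days -> back to October 31, 2066 -> 203 left
October 2066 has 31 days -> back to September 30, 2066 -> 172 left
September 2066 has 30 days -> back to August 31, 2066 -> 142 left
August 2066 has 31 days -> back to July 31, 2066 -> 111 left
July 2066 has 31 days -> back to June 30, 2066 -> 80 left
June 2066 has 30 days -> back to May 31, 2066 -> 50 left
May 2066 has 31 days -> back to April 30, 2066 -> 19 left
April 2066: 30 - 19 = 11 -> lands on April 11

Result: 2066-04-11


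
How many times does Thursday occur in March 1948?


March 1948 has 31 days
Anchor: Jan 1, 1948. With p = 1948 - 1 = 1947: (p + p//4 - p//100 + p//400) mod 7 = (1947 + 486 - 19 + 4) mod 7 = 2418 mod 7 = 3 -> Thursday (Mon=0 ... Sun=6)
Days before March (Jan-Feb): 60; March 1 index = (3 + 60) mod 7 = 0 -> Monday
First Thursday is March 4
Thursdays: 4, 11, 18, 25

4 Thursdays


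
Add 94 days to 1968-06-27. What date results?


Start: 1968-06-27, add 94 days
June 1968 has 30 days: 30 - 27 = 3 days to June 30 -> 91 left
July 1968 has 31 days -> 60 left
August 1968 has 31 days -> 29 left
September 1968: 29 <= 30 -> lands on September 29

Result: 1968-09-29


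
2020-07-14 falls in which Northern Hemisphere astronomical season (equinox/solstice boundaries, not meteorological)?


Date: July 14
Astronomical Summer (approx.; exact equinox/solstice day varies by year): June 21 to September 21
July 14 falls within the Summer window

Summer


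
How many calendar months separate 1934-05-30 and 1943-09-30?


From May 1934 to September 1943
9 years * 12 = 108 months, plus 4 months = 112

112 months


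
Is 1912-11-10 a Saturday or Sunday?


Anchor: Jan 1, 1912. With p = 1912 - 1 = 1911: (p + p//4 - p//100 + p//400) mod 7 = (1911 + 477 - 19 + 4) mod 7 = 2373 mod 7 = 0 -> Monday (Mon=0 ... Sun=6)
Day of year: 315; offset = 314
Weekday index = (0 + 314) mod 7 = 6 -> Sunday
Weekend days: Saturday, Sunday

Yes


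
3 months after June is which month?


June is month 6
6 + 3 = 9

September


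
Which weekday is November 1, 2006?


Target: November 1, 2006
Anchor: Jan 1, 2006. With p = 2006 - 1 = 2005: (p + p//4 - p//100 + p//400) mod 7 = (2005 + 501 - 20 + 5) mod 7 = 2491 mod 7 = 6 -> Sunday (Mon=0 ... Sun=6)
Days before November (Jan-Oct): 304 days
Weekday index = (6 + 304) mod 7 = 2

Wednesday


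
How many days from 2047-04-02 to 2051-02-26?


From 2047-04-02 to 2051-02-26
2047-04-02: days before April = 31 + 28 + 31 = 90 (2047 is not a leap year); day of year = 90 + 2 = 92
2051-02-26: days before February = 31; day of year = 31 + 26 = 57
Rest of 2047: 365 - 92 = 273
Full years 2048 (366), 2049 (365), 2050 (365): 1096
Total = 273 + 1096 + 57 = 1426

1426 days


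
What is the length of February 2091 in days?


February 2091 (leap year: no)

28 days


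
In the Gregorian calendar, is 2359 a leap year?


Gregorian leap year rule: divisible by 4, but not by 100, unless also by 400.
2359 is not divisible by 4 -> not a leap year

No


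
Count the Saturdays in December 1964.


December 1964 has 31 days
Anchor: Jan 1, 1964. With p = 1964 - 1 = 1963: (p + p//4 - p//100 + p//400) mod 7 = (1963 + 490 - 19 + 4) mod 7 = 2438 mod 7 = 2 -> Wednesday (Mon=0 ... Sun=6)
Days before December (Jan-Nov): 335; December 1 index = (2 + 335) mod 7 = 1 -> Tuesday
First Saturday is December 5
Saturdays: 5, 12, 19, 26

4 Saturdays


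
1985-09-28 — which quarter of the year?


Month: September (month 9)
Q1: Jan-Mar, Q2: Apr-Jun, Q3: Jul-Sep, Q4: Oct-Dec

Q3


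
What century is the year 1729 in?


Century = (year - 1) // 100 + 1
= (1729 - 1) // 100 + 1
= 1728 // 100 + 1
= 17 + 1

18th century


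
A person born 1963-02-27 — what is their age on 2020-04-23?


Birth: 1963-02-27
Reference: 2020-04-23
Year difference: 2020 - 1963 = 57

57 years old


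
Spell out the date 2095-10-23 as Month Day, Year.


ISO 2095-10-23 parses as year=2095, month=10, day=23
Month 10 -> October

October 23, 2095


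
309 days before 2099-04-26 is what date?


Start: 2099-04-26, subtract 309 days
Back 26 days from April 26 reaches March 31, 2099 -> 283 left
March 2099 has 31 days -> back to February 28, 2099 -> 252 left
February 2099 has 28 days -> back to January 31, 2099 -> 224 left
January 2099 has 31 days -> back to December 31, 2098 -> 193 left
December 2098 has 31 days -> back to November 30, 2098 -> 162 left
November 2098 has 30 days -> back to October 31, 2098 -> 132 left
October 2098 has 31 days -> back to September 30, 2098 -> 101 left
September 2098 has 30 days -> back to August 31, 2098 -> 71 left
August 2098 has 31 days -> back to July 31, 2098 -> 40 left
July 2098 has 31 days -> back to June 30, 2098 -> 9 left
June 2098: 30 - 9 = 21 -> lands on June 21

Result: 2098-06-21


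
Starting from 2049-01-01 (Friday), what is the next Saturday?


Current: Friday
Target: Saturday
Days ahead: 1

Next Saturday: 2049-01-02


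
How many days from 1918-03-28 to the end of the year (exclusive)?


Day of year: 87 of 365
Remaining = 365 - 87

278 days


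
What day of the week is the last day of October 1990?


October 1990 has 31 days
Anchor: Jan 1, 1990. With p = 1990 - 1 = 1989: (p + p//4 - p//100 + p//400) mod 7 = (1989 + 497 - 19 + 4) mod 7 = 2471 mod 7 = 0 -> Monday (Mon=0 ... Sun=6)
Days before October (Jan-Sep): 273; October 1 index = (0 + 273) mod 7 = 0 -> Monday
Last day offset: 31 - 1 = 30 days
Weekday index = (0 + 30) mod 7 = 2

Wednesday, October 31


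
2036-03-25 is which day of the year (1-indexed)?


Date: March 25, 2036
Days in months 1 through 2: 60
Plus 25 days in March

Day of year: 85


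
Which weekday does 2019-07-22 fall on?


Date: July 22, 2019
Anchor: Jan 1, 2019. With p = 2019 - 1 = 2018: (p + p//4 - p//100 + p//400) mod 7 = (2018 + 504 - 20 + 5) mod 7 = 2507 mod 7 = 1 -> Tuesday (Mon=0 ... Sun=6)
Days before July (Jan-Jun): 181; offset = 181 + 22 - 1 = 202
Weekday index = (1 + 202) mod 7 = 0

Day of the week: Monday


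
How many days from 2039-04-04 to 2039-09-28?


From 2039-04-04 to 2039-09-28
2039-04-04: days before April = 31 + 28 + 31 = 90 (2039 is not a leap year); day of year = 90 + 4 = 94
2039-09-28: days before September = 31 + 28 + 31 + 30 + 31 + 30 + 31 + 31 = 243 (2039 is not a leap year); day of year = 243 + 28 = 271
Same year: 271 - 94 = 177

177 days


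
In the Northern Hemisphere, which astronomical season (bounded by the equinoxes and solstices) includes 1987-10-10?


Date: October 10
Astronomical Autumn (approx.; exact equinox/solstice day varies by year): September 22 to December 20
October 10 falls within the Autumn window

Autumn


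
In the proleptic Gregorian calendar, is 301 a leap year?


Gregorian leap year rule: divisible by 4, but not by 100, unless also by 400.
301 is not divisible by 4 -> not a leap year

No


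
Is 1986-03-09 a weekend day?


Anchor: Jan 1, 1986. With p = 1986 - 1 = 1985: (p + p//4 - p//100 + p//400) mod 7 = (1985 + 496 - 19 + 4) mod 7 = 2466 mod 7 = 2 -> Wednesday (Mon=0 ... Sun=6)
Day of year: 68; offset = 67
Weekday index = (2 + 67) mod 7 = 6 -> Sunday
Weekend days: Saturday, Sunday

Yes


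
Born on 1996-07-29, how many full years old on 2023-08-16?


Birth: 1996-07-29
Reference: 2023-08-16
Year difference: 2023 - 1996 = 27

27 years old


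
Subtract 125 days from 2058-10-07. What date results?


Start: 2058-10-07, subtract 125 days
Back 7 days from October 7 reaches September 30, 2058 -> 118 left
September 2058 has 30 days -> back to August 31, 2058 -> 88 left
August 2058 has 31 days -> back to July 31, 2058 -> 57 left
July 2058 has 31 days -> back to June 30, 2058 -> 26 left
June 2058: 30 - 26 = 4 -> lands on June 4

Result: 2058-06-04


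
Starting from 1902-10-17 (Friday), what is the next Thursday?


Current: Friday
Target: Thursday
Days ahead: 6

Next Thursday: 1902-10-23


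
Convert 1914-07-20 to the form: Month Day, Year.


ISO 1914-07-20 parses as year=1914, month=07, day=20
Month 7 -> July

July 20, 1914


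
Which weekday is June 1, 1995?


Target: June 1, 1995
Anchor: Jan 1, 1995. With p = 1995 - 1 = 1994: (p + p//4 - p//100 + p//400) mod 7 = (1994 + 498 - 19 + 4) mod 7 = 2477 mod 7 = 6 -> Sunday (Mon=0 ... Sun=6)
Days before June (Jan-May): 151 days
Weekday index = (6 + 151) mod 7 = 3

Thursday


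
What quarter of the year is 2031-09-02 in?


Month: September (month 9)
Q1: Jan-Mar, Q2: Apr-Jun, Q3: Jul-Sep, Q4: Oct-Dec

Q3


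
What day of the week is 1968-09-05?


Date: September 5, 1968
Anchor: Jan 1, 1968. With p = 1968 - 1 = 1967: (p + p//4 - p//100 + p//400) mod 7 = (1967 + 491 - 19 + 4) mod 7 = 2443 mod 7 = 0 -> Monday (Mon=0 ... Sun=6)
Days before September (Jan-Aug): 244; offset = 244 + 5 - 1 = 248
Weekday index = (0 + 248) mod 7 = 3

Day of the week: Thursday


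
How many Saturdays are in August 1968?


August 1968 has 31 days
Anchor: Jan 1, 1968. With p = 1968 - 1 = 1967: (p + p//4 - p//100 + p//400) mod 7 = (1967 + 491 - 19 + 4) mod 7 = 2443 mod 7 = 0 -> Monday (Mon=0 ... Sun=6)
Days before August (Jan-Jul): 213; August 1 index = (0 + 213) mod 7 = 3 -> Thursday
First Saturday is August 3
Saturdays: 3, 10, 17, 24, 31

5 Saturdays


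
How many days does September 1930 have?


September 1930

30 days


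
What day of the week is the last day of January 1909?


January 1909 has 31 days
Anchor: Jan 1, 1909. With p = 1909 - 1 = 1908: (p + p//4 - p//100 + p//400) mod 7 = (1908 + 477 - 19 + 4) mod 7 = 2370 mod 7 = 4 -> Friday (Mon=0 ... Sun=6)
January 1 is the anchor itself -> Friday
Last day offset: 31 - 1 = 30 days
Weekday index = (4 + 30) mod 7 = 6

Sunday, January 31


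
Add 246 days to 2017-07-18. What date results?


Start: 2017-07-18, add 246 days
July 2017 has 31 days: 31 - 18 = 13 days to July 31 -> 233 left
August 2017 has 31 days -> 202 left
September 2017 has 30 days -> 172 left
October 2017 has 31 days -> 141 left
November 2017 has 30 days -> 111 left
December 2017 has 31 days -> 80 left
January 2018 has 31 days -> 49 left
February 2018 has 28 days -> 21 left
March 2018: 21 <= 31 -> lands on March 21

Result: 2018-03-21


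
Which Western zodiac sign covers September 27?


Date: September 27
Conventional tropical zodiac dates: Libra from September 23 onward; Scorpio starts October 23
September 27 falls within the Libra range

Libra


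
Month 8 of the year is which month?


Month 8 of 12

August


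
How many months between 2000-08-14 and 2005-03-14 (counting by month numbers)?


From August 2000 to March 2005
5 years * 12 = 60 months, minus 5 months = 55

55 months


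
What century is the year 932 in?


Century = (year - 1) // 100 + 1
= (932 - 1) // 100 + 1
= 931 // 100 + 1
= 9 + 1

10th century


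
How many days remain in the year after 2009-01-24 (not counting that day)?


Day of year: 24 of 365
Remaining = 365 - 24

341 days


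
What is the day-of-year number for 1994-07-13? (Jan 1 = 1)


Date: July 13, 1994
Days in months 1 through 6: 181
Plus 13 days in July

Day of year: 194


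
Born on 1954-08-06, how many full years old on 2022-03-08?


Birth: 1954-08-06
Reference: 2022-03-08
Year difference: 2022 - 1954 = 68
Birthday not yet reached in 2022, subtract 1

67 years old


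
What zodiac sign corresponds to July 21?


Date: July 21
Conventional tropical zodiac dates: Cancer from June 21 onward; Leo starts July 23
July 21 falls within the Cancer range

Cancer


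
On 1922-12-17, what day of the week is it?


Date: December 17, 1922
Anchor: Jan 1, 1922. With p = 1922 - 1 = 1921: (p + p//4 - p//100 + p//400) mod 7 = (1921 + 480 - 19 + 4) mod 7 = 2386 mod 7 = 6 -> Sunday (Mon=0 ... Sun=6)
Days before December (Jan-Nov): 334; offset = 334 + 17 - 1 = 350
Weekday index = (6 + 350) mod 7 = 6

Day of the week: Sunday


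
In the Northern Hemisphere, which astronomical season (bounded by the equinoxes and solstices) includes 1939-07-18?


Date: July 18
Astronomical Summer (approx.; exact equinox/solstice day varies by year): June 21 to September 21
July 18 falls within the Summer window

Summer


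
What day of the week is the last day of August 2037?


August 2037 has 31 days
Anchor: Jan 1, 2037. With p = 2037 - 1 = 2036: (p + p//4 - p//100 + p//400) mod 7 = (2036 + 509 - 20 + 5) mod 7 = 2530 mod 7 = 3 -> Thursday (Mon=0 ... Sun=6)
Days before August (Jan-Jul): 212; August 1 index = (3 + 212) mod 7 = 5 -> Saturday
Last day offset: 31 - 1 = 30 days
Weekday index = (5 + 30) mod 7 = 0

Monday, August 31


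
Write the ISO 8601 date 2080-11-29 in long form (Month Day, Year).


ISO 2080-11-29 parses as year=2080, month=11, day=29
Month 11 -> November

November 29, 2080


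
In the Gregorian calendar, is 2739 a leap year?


Gregorian leap year rule: divisible by 4, but not by 100, unless also by 400.
2739 is not divisible by 4 -> not a leap year

No


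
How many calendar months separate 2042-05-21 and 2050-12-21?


From May 2042 to December 2050
8 years * 12 = 96 months, plus 7 months = 103

103 months


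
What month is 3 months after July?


July is month 7
7 + 3 = 10

October


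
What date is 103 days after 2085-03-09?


Start: 2085-03-09, add 103 days
March 2085 has 31 days: 31 - 9 = 22 days to March 31 -> 81 left
April 2085 has 30 days -> 51 left
May 2085 has 31 days -> 20 left
June 2085: 20 <= 30 -> lands on June 20

Result: 2085-06-20


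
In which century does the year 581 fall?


Century = (year - 1) // 100 + 1
= (581 - 1) // 100 + 1
= 580 // 100 + 1
= 5 + 1

6th century


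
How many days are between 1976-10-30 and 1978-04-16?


From 1976-10-30 to 1978-04-16
1976-10-30: days before October = 31 + 29 + 31 + 30 + 31 + 30 + 31 + 31 + 30 = 274 (1976 is a leap year); day of year = 274 + 30 = 304
1978-04-16: days before April = 31 + 28 + 31 = 90 (1978 is not a leap year); day of year = 90 + 16 = 106
Rest of 1976: 366 - 304 = 62
Full years 1977 (365): 365
Total = 62 + 365 + 106 = 533

533 days


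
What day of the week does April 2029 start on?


Target: April 1, 2029
Anchor: Jan 1, 2029. With p = 2029 - 1 = 2028: (p + p//4 - p//100 + p//400) mod 7 = (2028 + 507 - 20 + 5) mod 7 = 2520 mod 7 = 0 -> Monday (Mon=0 ... Sun=6)
Days before April (Jan-Mar): 90 days
Weekday index = (0 + 90) mod 7 = 6

Sunday


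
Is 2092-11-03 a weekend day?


Anchor: Jan 1, 2092. With p = 2092 - 1 = 2091: (p + p//4 - p//100 + p//400) mod 7 = (2091 + 522 - 20 + 5) mod 7 = 2598 mod 7 = 1 -> Tuesday (Mon=0 ... Sun=6)
Day of year: 308; offset = 307
Weekday index = (1 + 307) mod 7 = 0 -> Monday
Weekend days: Saturday, Sunday

No


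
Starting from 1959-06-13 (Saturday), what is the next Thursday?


Current: Saturday
Target: Thursday
Days ahead: 5

Next Thursday: 1959-06-18


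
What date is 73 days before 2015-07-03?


Start: 2015-07-03, subtract 73 days
Back 3 days from July 3 reaches June 30, 2015 -> 70 left
June 2015 has 30 days -> back to May 31, 2015 -> 40 left
May 2015 has 31 days -> back to April 30, 2015 -> 9 left
April 2015: 30 - 9 = 21 -> lands on April 21

Result: 2015-04-21


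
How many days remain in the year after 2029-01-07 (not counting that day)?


Day of year: 7 of 365
Remaining = 365 - 7

358 days


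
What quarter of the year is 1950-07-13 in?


Month: July (month 7)
Q1: Jan-Mar, Q2: Apr-Jun, Q3: Jul-Sep, Q4: Oct-Dec

Q3


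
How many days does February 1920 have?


February 1920 (leap year: yes)

29 days


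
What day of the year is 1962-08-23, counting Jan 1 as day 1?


Date: August 23, 1962
Days in months 1 through 7: 212
Plus 23 days in August

Day of year: 235


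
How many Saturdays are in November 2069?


November 2069 has 30 days
Anchor: Jan 1, 2069. With p = 2069 - 1 = 2068: (p + p//4 - p//100 + p//400) mod 7 = (2068 + 517 - 20 + 5) mod 7 = 2570 mod 7 = 1 -> Tuesday (Mon=0 ... Sun=6)
Days before November (Jan-Oct): 304; November 1 index = (1 + 304) mod 7 = 4 -> Friday
First Saturday is November 2
Saturdays: 2, 9, 16, 23, 30

5 Saturdays


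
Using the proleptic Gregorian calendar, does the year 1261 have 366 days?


Gregorian leap year rule: divisible by 4, but not by 100, unless also by 400.
1261 is not divisible by 4 -> not a leap year

No


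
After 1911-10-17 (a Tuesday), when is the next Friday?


Current: Tuesday
Target: Friday
Days ahead: 3

Next Friday: 1911-10-20


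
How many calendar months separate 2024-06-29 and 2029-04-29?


From June 2024 to April 2029
5 years * 12 = 60 months, minus 2 months = 58

58 months


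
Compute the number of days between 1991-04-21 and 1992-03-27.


From 1991-04-21 to 1992-03-27
1991-04-21: days before April = 31 + 28 + 31 = 90 (1991 is not a leap year); day of year = 90 + 21 = 111
1992-03-27: days before March = 31 + 29 = 60 (1992 is a leap year); day of year = 60 + 27 = 87
Rest of 1991: 365 - 111 = 254
Total = 254 + 87 = 341

341 days


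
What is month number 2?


Month 2 of 12

February


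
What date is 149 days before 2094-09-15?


Start: 2094-09-15, subtract 149 days
Back 15 days from September 15 reaches August 31, 2094 -> 134 left
August 2094 has 31 days -> back to July 31, 2094 -> 103 left
July 2094 has 31 days -> back to June 30, 2094 -> 72 left
June 2094 has 30 days -> back to May 31, 2094 -> 42 left
May 2094 has 31 days -> back to April 30, 2094 -> 11 left
April 2094: 30 - 11 = 19 -> lands on April 19

Result: 2094-04-19


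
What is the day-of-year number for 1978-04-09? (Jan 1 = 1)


Date: April 9, 1978
Days in months 1 through 3: 90
Plus 9 days in April

Day of year: 99


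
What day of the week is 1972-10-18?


Date: October 18, 1972
Anchor: Jan 1, 1972. With p = 1972 - 1 = 1971: (p + p//4 - p//100 + p//400) mod 7 = (1971 + 492 - 19 + 4) mod 7 = 2448 mod 7 = 5 -> Saturday (Mon=0 ... Sun=6)
Days before October (Jan-Sep): 274; offset = 274 + 18 - 1 = 291
Weekday index = (5 + 291) mod 7 = 2

Day of the week: Wednesday


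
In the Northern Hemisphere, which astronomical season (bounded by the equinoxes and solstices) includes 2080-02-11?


Date: February 11
Astronomical Winter (approx.; exact equinox/solstice day varies by year): December 21 to March 19
February 11 falls within the Winter window

Winter


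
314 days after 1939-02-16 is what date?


Start: 1939-02-16, add 314 days
February 1939 has 28 days: 28 - 16 = 12 days to February 28 -> 302 left
March 1939 has 31 days -> 271 left
April 1939 has 30 days -> 241 left
May 1939 has 31 days -> 210 left
June 1939 has 30 days -> 180 left
July 1939 has 31 days -> 149 left
August 1939 has 31 days -> 118 left
September 1939 has 30 days -> 88 left
October 1939 has 31 days -> 57 left
November 1939 has 30 days -> 27 left
December 1939: 27 <= 31 -> lands on December 27

Result: 1939-12-27


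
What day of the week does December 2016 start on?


Target: December 1, 2016
Anchor: Jan 1, 2016. With p = 2016 - 1 = 2015: (p + p//4 - p//100 + p//400) mod 7 = (2015 + 503 - 20 + 5) mod 7 = 2503 mod 7 = 4 -> Friday (Mon=0 ... Sun=6)
Days before December (Jan-Nov): 335 days
Weekday index = (4 + 335) mod 7 = 3

Thursday


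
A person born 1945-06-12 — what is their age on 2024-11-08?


Birth: 1945-06-12
Reference: 2024-11-08
Year difference: 2024 - 1945 = 79

79 years old


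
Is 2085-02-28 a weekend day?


Anchor: Jan 1, 2085. With p = 2085 - 1 = 2084: (p + p//4 - p//100 + p//400) mod 7 = (2084 + 521 - 20 + 5) mod 7 = 2590 mod 7 = 0 -> Monday (Mon=0 ... Sun=6)
Day of year: 59; offset = 58
Weekday index = (0 + 58) mod 7 = 2 -> Wednesday
Weekend days: Saturday, Sunday

No


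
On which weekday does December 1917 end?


December 1917 has 31 days
Anchor: Jan 1, 1917. With p = 1917 - 1 = 1916: (p + p//4 - p//100 + p//400) mod 7 = (1916 + 479 - 19 + 4) mod 7 = 2380 mod 7 = 0 -> Monday (Mon=0 ... Sun=6)
Days before December (Jan-Nov): 334; December 1 index = (0 + 334) mod 7 = 5 -> Saturday
Last day offset: 31 - 1 = 30 days
Weekday index = (5 + 30) mod 7 = 0

Monday, December 31


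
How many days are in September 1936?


September 1936

30 days


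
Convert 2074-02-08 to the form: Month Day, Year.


ISO 2074-02-08 parses as year=2074, month=02, day=08
Month 2 -> February

February 8, 2074


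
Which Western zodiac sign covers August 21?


Date: August 21
Conventional tropical zodiac dates: Leo from July 23 onward; Virgo starts August 23
August 21 falls within the Leo range

Leo


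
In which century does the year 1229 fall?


Century = (year - 1) // 100 + 1
= (1229 - 1) // 100 + 1
= 1228 // 100 + 1
= 12 + 1

13th century


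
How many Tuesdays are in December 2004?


December 2004 has 31 days
Anchor: Jan 1, 2004. With p = 2004 - 1 = 2003: (p + p//4 - p//100 + p//400) mod 7 = (2003 + 500 - 20 + 5) mod 7 = 2488 mod 7 = 3 -> Thursday (Mon=0 ... Sun=6)
Days before December (Jan-Nov): 335; December 1 index = (3 + 335) mod 7 = 2 -> Wednesday
First Tuesday is December 7
Tuesdays: 7, 14, 21, 28

4 Tuesdays


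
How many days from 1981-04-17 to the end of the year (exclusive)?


Day of year: 107 of 365
Remaining = 365 - 107

258 days


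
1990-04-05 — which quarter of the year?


Month: April (month 4)
Q1: Jan-Mar, Q2: Apr-Jun, Q3: Jul-Sep, Q4: Oct-Dec

Q2


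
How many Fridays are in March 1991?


March 1991 has 31 days
Anchor: Jan 1, 1991. With p = 1991 - 1 = 1990: (p + p//4 - p//100 + p//400) mod 7 = (1990 + 497 - 19 + 4) mod 7 = 2472 mod 7 = 1 -> Tuesday (Mon=0 ... Sun=6)
Days before March (Jan-Feb): 59; March 1 index = (1 + 59) mod 7 = 4 -> Friday
First Friday is March 1
Fridays: 1, 8, 15, 22, 29

5 Fridays


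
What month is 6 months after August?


August is month 8
8 + 6 = 14; wrap: 14 - 12 = 2

February


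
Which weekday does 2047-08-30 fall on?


Date: August 30, 2047
Anchor: Jan 1, 2047. With p = 2047 - 1 = 2046: (p + p//4 - p//100 + p//400) mod 7 = (2046 + 511 - 20 + 5) mod 7 = 2542 mod 7 = 1 -> Tuesday (Mon=0 ... Sun=6)
Days before August (Jan-Jul): 212; offset = 212 + 30 - 1 = 241
Weekday index = (1 + 241) mod 7 = 4

Day of the week: Friday


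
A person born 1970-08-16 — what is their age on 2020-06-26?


Birth: 1970-08-16
Reference: 2020-06-26
Year difference: 2020 - 1970 = 50
Birthday not yet reached in 2020, subtract 1

49 years old


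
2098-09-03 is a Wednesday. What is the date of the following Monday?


Current: Wednesday
Target: Monday
Days ahead: 5

Next Monday: 2098-09-08


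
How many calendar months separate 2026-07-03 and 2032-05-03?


From July 2026 to May 2032
6 years * 12 = 72 months, minus 2 months = 70

70 months


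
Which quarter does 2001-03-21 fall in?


Month: March (month 3)
Q1: Jan-Mar, Q2: Apr-Jun, Q3: Jul-Sep, Q4: Oct-Dec

Q1


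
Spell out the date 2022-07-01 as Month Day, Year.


ISO 2022-07-01 parses as year=2022, month=07, day=01
Month 7 -> July

July 1, 2022


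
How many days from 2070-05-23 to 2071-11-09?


From 2070-05-23 to 2071-11-09
2070-05-23: days before May = 31 + 28 + 31 + 30 = 120 (2070 is not a leap year); day of year = 120 + 23 = 143
2071-11-09: days before November = 31 + 28 + 31 + 30 + 31 + 30 + 31 + 31 + 30 + 31 = 304 (2071 is not a leap year); day of year = 304 + 9 = 313
Rest of 2070: 365 - 143 = 222
Total = 222 + 313 = 535

535 days


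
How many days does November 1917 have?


November 1917

30 days


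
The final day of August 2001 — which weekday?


August 2001 has 31 days
Anchor: Jan 1, 2001. With p = 2001 - 1 = 2000: (p + p//4 - p//100 + p//400) mod 7 = (2000 + 500 - 20 + 5) mod 7 = 2485 mod 7 = 0 -> Monday (Mon=0 ... Sun=6)
Days before August (Jan-Jul): 212; August 1 index = (0 + 212) mod 7 = 2 -> Wednesday
Last day offset: 31 - 1 = 30 days
Weekday index = (2 + 30) mod 7 = 4

Friday, August 31


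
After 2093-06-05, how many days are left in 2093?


Day of year: 156 of 365
Remaining = 365 - 156

209 days


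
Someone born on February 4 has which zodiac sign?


Date: February 4
Conventional tropical zodiac dates: Aquarius from January 20 onward; Pisces starts February 19
February 4 falls within the Aquarius range

Aquarius


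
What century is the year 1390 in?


Century = (year - 1) // 100 + 1
= (1390 - 1) // 100 + 1
= 1389 // 100 + 1
= 13 + 1

14th century


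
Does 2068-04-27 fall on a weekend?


Anchor: Jan 1, 2068. With p = 2068 - 1 = 2067: (p + p//4 - p//100 + p//400) mod 7 = (2067 + 516 - 20 + 5) mod 7 = 2568 mod 7 = 6 -> Sunday (Mon=0 ... Sun=6)
Day of year: 118; offset = 117
Weekday index = (6 + 117) mod 7 = 4 -> Friday
Weekend days: Saturday, Sunday

No


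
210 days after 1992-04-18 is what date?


Start: 1992-04-18, add 210 days
April 1992 has 30 days: 30 - 18 = 12 days to April 30 -> 198 left
May 1992 has 31 days -> 167 left
June 1992 has 30 days -> 137 left
July 1992 has 31 days -> 106 left
August 1992 has 31 days -> 75 left
September 1992 has 30 days -> 45 left
October 1992 has 31 days -> 14 left
November 1992: 14 <= 30 -> lands on November 14

Result: 1992-11-14


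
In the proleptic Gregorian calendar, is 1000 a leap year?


Gregorian leap year rule: divisible by 4, but not by 100, unless also by 400.
1000 is divisible by 100 but not 400 -> not a leap year

No


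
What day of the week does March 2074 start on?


Target: March 1, 2074
Anchor: Jan 1, 2074. With p = 2074 - 1 = 2073: (p + p//4 - p//100 + p//400) mod 7 = (2073 + 518 - 20 + 5) mod 7 = 2576 mod 7 = 0 -> Monday (Mon=0 ... Sun=6)
Days before March (Jan-Feb): 59 days
Weekday index = (0 + 59) mod 7 = 3

Thursday


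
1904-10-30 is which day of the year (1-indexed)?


Date: October 30, 1904
Days in months 1 through 9: 274
Plus 30 days in October

Day of year: 304


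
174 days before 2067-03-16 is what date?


Start: 2067-03-16, subtract 174 days
Back 16 days from March 16 reaches February 28, 2067 -> 158 left
February 2067 has 28 days -> back to January 31, 2067 -> 130 left
January 2067 has 31 days -> back to December 31, 2066 -> 99 left
December 2066 has 31 days -> back to November 30, 2066 -> 68 left
November 2066 has 30 days -> back to October 31, 2066 -> 38 left
October 2066 has 31 days -> back to September 30, 2066 -> 7 left
September 2066: 30 - 7 = 23 -> lands on September 23

Result: 2066-09-23


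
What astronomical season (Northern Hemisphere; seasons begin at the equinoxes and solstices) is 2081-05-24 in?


Date: May 24
Astronomical Spring (approx.; exact equinox/solstice day varies by year): March 20 to June 20
May 24 falls within the Spring window

Spring


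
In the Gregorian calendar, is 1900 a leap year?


Gregorian leap year rule: divisible by 4, but not by 100, unless also by 400.
1900 is divisible by 100 but not 400 -> not a leap year

No


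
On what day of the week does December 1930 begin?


Target: December 1, 1930
Anchor: Jan 1, 1930. With p = 1930 - 1 = 1929: (p + p//4 - p//100 + p//400) mod 7 = (1929 + 482 - 19 + 4) mod 7 = 2396 mod 7 = 2 -> Wednesday (Mon=0 ... Sun=6)
Days before December (Jan-Nov): 334 days
Weekday index = (2 + 334) mod 7 = 0

Monday


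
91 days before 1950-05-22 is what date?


Start: 1950-05-22, subtract 91 days
Back 22 days from May 22 reaches April 30, 1950 -> 69 left
April 1950 has 30 days -> back to March 31, 1950 -> 39 left
March 1950 has 31 days -> back to February 28, 1950 -> 8 left
February 1950: 28 - 8 = 20 -> lands on February 20

Result: 1950-02-20


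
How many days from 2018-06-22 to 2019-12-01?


From 2018-06-22 to 2019-12-01
2018-06-22: days before June = 31 + 28 + 31 + 30 + 31 = 151 (2018 is not a leap year); day of year = 151 + 22 = 173
2019-12-01: days before December = 31 + 28 + 31 + 30 + 31 + 30 + 31 + 31 + 30 + 31 + 30 = 334 (2019 is not a leap year); day of year = 334 + 1 = 335
Rest of 2018: 365 - 173 = 192
Total = 192 + 335 = 527

527 days


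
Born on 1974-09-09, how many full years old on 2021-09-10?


Birth: 1974-09-09
Reference: 2021-09-10
Year difference: 2021 - 1974 = 47

47 years old


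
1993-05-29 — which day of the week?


Date: May 29, 1993
Anchor: Jan 1, 1993. With p = 1993 - 1 = 1992: (p + p//4 - p//100 + p//400) mod 7 = (1992 + 498 - 19 + 4) mod 7 = 2475 mod 7 = 4 -> Friday (Mon=0 ... Sun=6)
Days before May (Jan-Apr): 120; offset = 120 + 29 - 1 = 148
Weekday index = (4 + 148) mod 7 = 5

Day of the week: Saturday


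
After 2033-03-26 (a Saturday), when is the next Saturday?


Current: Saturday
Target: Saturday
Days ahead: 7

Next Saturday: 2033-04-02


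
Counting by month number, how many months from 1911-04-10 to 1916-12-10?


From April 1911 to December 1916
5 years * 12 = 60 months, plus 8 months = 68

68 months


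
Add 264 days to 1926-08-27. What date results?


Start: 1926-08-27, add 264 days
August 1926 has 31 days: 31 - 27 = 4 days to August 31 -> 260 left
September 1926 has 30 days -> 230 left
October 1926 has 31 days -> 199 left
November 1926 has 30 days -> 169 left
December 1926 has 31 days -> 138 left
January 1927 has 31 days -> 107 left
February 1927 has 28 days -> 79 left
March 1927 has 31 days -> 48 left
April 1927 has 30 days -> 18 left
May 1927: 18 <= 31 -> lands on May 18

Result: 1927-05-18


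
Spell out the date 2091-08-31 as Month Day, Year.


ISO 2091-08-31 parses as year=2091, month=08, day=31
Month 8 -> August

August 31, 2091


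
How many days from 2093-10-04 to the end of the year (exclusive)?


Day of year: 277 of 365
Remaining = 365 - 277

88 days


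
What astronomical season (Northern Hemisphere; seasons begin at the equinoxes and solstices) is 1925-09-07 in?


Date: September 7
Astronomical Summer (approx.; exact equinox/solstice day varies by year): June 21 to September 21
September 7 falls within the Summer window

Summer


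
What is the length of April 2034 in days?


April 2034

30 days


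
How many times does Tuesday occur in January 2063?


January 2063 has 31 days
Anchor: Jan 1, 2063. With p = 2063 - 1 = 2062: (p + p//4 - p//100 + p//400) mod 7 = (2062 + 515 - 20 + 5) mod 7 = 2562 mod 7 = 0 -> Monday (Mon=0 ... Sun=6)
January 1 is the anchor itself -> Monday
First Tuesday is January 2
Tuesdays: 2, 9, 16, 23, 30

5 Tuesdays


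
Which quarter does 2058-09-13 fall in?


Month: September (month 9)
Q1: Jan-Mar, Q2: Apr-Jun, Q3: Jul-Sep, Q4: Oct-Dec

Q3


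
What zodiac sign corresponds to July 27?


Date: July 27
Conventional tropical zodiac dates: Leo from July 23 onward; Virgo starts August 23
July 27 falls within the Leo range

Leo


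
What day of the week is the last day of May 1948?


May 1948 has 31 days
Anchor: Jan 1, 1948. With p = 1948 - 1 = 1947: (p + p//4 - p//100 + p//400) mod 7 = (1947 + 486 - 19 + 4) mod 7 = 2418 mod 7 = 3 -> Thursday (Mon=0 ... Sun=6)
Days before May (Jan-Apr): 121; May 1 index = (3 + 121) mod 7 = 5 -> Saturday
Last day offset: 31 - 1 = 30 days
Weekday index = (5 + 30) mod 7 = 0

Monday, May 31


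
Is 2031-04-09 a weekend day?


Anchor: Jan 1, 2031. With p = 2031 - 1 = 2030: (p + p//4 - p//100 + p//400) mod 7 = (2030 + 507 - 20 + 5) mod 7 = 2522 mod 7 = 2 -> Wednesday (Mon=0 ... Sun=6)
Day of year: 99; offset = 98
Weekday index = (2 + 98) mod 7 = 2 -> Wednesday
Weekend days: Saturday, Sunday

No


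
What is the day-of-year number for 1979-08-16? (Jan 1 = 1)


Date: August 16, 1979
Days in months 1 through 7: 212
Plus 16 days in August

Day of year: 228


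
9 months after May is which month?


May is month 5
5 + 9 = 14; wrap: 14 - 12 = 2

February


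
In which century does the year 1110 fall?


Century = (year - 1) // 100 + 1
= (1110 - 1) // 100 + 1
= 1109 // 100 + 1
= 11 + 1

12th century


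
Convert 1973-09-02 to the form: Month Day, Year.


ISO 1973-09-02 parses as year=1973, month=09, day=02
Month 9 -> September

September 2, 1973


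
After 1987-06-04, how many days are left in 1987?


Day of year: 155 of 365
Remaining = 365 - 155

210 days


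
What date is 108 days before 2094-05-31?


Start: 2094-05-31, subtract 108 days
Back 31 days from May 31 reaches April 30, 2094 -> 77 left
April 2094 has 30 days -> back to March 31, 2094 -> 47 left
March 2094 has 31 days -> back to February 28, 2094 -> 16 left
February 2094: 28 - 16 = 12 -> lands on February 12

Result: 2094-02-12


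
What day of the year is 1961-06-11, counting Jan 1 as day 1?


Date: June 11, 1961
Days in months 1 through 5: 151
Plus 11 days in June

Day of year: 162


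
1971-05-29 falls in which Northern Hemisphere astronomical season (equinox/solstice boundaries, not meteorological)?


Date: May 29
Astronomical Spring (approx.; exact equinox/solstice day varies by year): March 20 to June 20
May 29 falls within the Spring window

Spring


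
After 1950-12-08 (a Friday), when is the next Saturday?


Current: Friday
Target: Saturday
Days ahead: 1

Next Saturday: 1950-12-09


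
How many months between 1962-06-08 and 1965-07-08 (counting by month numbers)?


From June 1962 to July 1965
3 years * 12 = 36 months, plus 1 month = 37

37 months


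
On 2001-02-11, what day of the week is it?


Date: February 11, 2001
Anchor: Jan 1, 2001. With p = 2001 - 1 = 2000: (p + p//4 - p//100 + p//400) mod 7 = (2000 + 500 - 20 + 5) mod 7 = 2485 mod 7 = 0 -> Monday (Mon=0 ... Sun=6)
Days before February (Jan): 31; offset = 31 + 11 - 1 = 41
Weekday index = (0 + 41) mod 7 = 6

Day of the week: Sunday


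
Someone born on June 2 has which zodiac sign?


Date: June 2
Conventional tropical zodiac dates: Gemini from May 21 onward; Cancer starts June 21
June 2 falls within the Gemini range

Gemini


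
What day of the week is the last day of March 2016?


March 2016 has 31 days
Anchor: Jan 1, 2016. With p = 2016 - 1 = 2015: (p + p//4 - p//100 + p//400) mod 7 = (2015 + 503 - 20 + 5) mod 7 = 2503 mod 7 = 4 -> Friday (Mon=0 ... Sun=6)
Days before March (Jan-Feb): 60; March 1 index = (4 + 60) mod 7 = 1 -> Tuesday
Last day offset: 31 - 1 = 30 days
Weekday index = (1 + 30) mod 7 = 3

Thursday, March 31


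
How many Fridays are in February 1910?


February 1910 has 28 days
Anchor: Jan 1, 1910. With p = 1910 - 1 = 1909: (p + p//4 - p//100 + p//400) mod 7 = (1909 + 477 - 19 + 4) mod 7 = 2371 mod 7 = 5 -> Saturday (Mon=0 ... Sun=6)
Days before February (Jan): 31; February 1 index = (5 + 31) mod 7 = 1 -> Tuesday
First Friday is February 4
Fridays: 4, 11, 18, 25

4 Fridays


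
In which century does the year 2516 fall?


Century = (year - 1) // 100 + 1
= (2516 - 1) // 100 + 1
= 2515 // 100 + 1
= 25 + 1

26th century


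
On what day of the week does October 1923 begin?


Target: October 1, 1923
Anchor: Jan 1, 1923. With p = 1923 - 1 = 1922: (p + p//4 - p//100 + p//400) mod 7 = (1922 + 480 - 19 + 4) mod 7 = 2387 mod 7 = 0 -> Monday (Mon=0 ... Sun=6)
Days before October (Jan-Sep): 273 days
Weekday index = (0 + 273) mod 7 = 0

Monday


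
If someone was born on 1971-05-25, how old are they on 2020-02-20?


Birth: 1971-05-25
Reference: 2020-02-20
Year difference: 2020 - 1971 = 49
Birthday not yet reached in 2020, subtract 1

48 years old


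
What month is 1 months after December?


December is month 12
12 + 1 = 13; wrap: 13 - 12 = 1

January


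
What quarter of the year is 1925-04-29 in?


Month: April (month 4)
Q1: Jan-Mar, Q2: Apr-Jun, Q3: Jul-Sep, Q4: Oct-Dec

Q2


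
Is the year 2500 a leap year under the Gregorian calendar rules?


Gregorian leap year rule: divisible by 4, but not by 100, unless also by 400.
2500 is divisible by 100 but not 400 -> not a leap year

No


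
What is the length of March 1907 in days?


March 1907

31 days


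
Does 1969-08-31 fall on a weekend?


Anchor: Jan 1, 1969. With p = 1969 - 1 = 1968: (p + p//4 - p//100 + p//400) mod 7 = (1968 + 492 - 19 + 4) mod 7 = 2445 mod 7 = 2 -> Wednesday (Mon=0 ... Sun=6)
Day of year: 243; offset = 242
Weekday index = (2 + 242) mod 7 = 6 -> Sunday
Weekend days: Saturday, Sunday

Yes
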